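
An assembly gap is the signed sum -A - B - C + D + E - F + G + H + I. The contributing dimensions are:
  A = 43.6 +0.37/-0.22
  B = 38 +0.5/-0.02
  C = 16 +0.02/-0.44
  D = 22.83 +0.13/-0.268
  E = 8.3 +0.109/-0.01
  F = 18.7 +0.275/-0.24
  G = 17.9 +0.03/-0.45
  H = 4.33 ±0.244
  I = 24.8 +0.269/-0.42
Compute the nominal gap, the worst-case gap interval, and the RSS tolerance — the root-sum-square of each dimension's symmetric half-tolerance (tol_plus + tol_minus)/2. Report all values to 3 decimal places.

nominal=-38.140 wc=[-40.697,-36.438] rss=0.743

Stack each dimension's contribution:
  -A: nom -43.600 → Σnom=-43.600; wc +0.220/-0.370 → slack +0.220/-0.370; half-tol=0.295, Σhalf²=0.087025
  -B: nom -38.000 → Σnom=-81.600; wc +0.020/-0.500 → slack +0.240/-0.870; half-tol=0.260, Σhalf²=0.154625
  -C: nom -16.000 → Σnom=-97.600; wc +0.440/-0.020 → slack +0.680/-0.890; half-tol=0.230, Σhalf²=0.207525
  +D: nom +22.830 → Σnom=-74.770; wc +0.130/-0.268 → slack +0.810/-1.158; half-tol=0.199, Σhalf²=0.247126
  +E: nom +8.300 → Σnom=-66.470; wc +0.109/-0.010 → slack +0.919/-1.168; half-tol=0.059, Σhalf²=0.250666
  -F: nom -18.700 → Σnom=-85.170; wc +0.240/-0.275 → slack +1.159/-1.443; half-tol=0.258, Σhalf²=0.316973
  +G: nom +17.900 → Σnom=-67.270; wc +0.030/-0.450 → slack +1.189/-1.893; half-tol=0.240, Σhalf²=0.374573
  +H: nom +4.330 → Σnom=-62.940; wc +0.244/-0.244 → slack +1.433/-2.137; half-tol=0.244, Σhalf²=0.434109
  +I: nom +24.800 → Σnom=-38.140; wc +0.269/-0.420 → slack +1.702/-2.557; half-tol=0.345, Σhalf²=0.552789
Nominal = -38.140. Worst-case = [-38.140 - 2.557, -38.140 + 1.702] = [-40.697, -36.438]. RSS = √0.552789 = 0.743.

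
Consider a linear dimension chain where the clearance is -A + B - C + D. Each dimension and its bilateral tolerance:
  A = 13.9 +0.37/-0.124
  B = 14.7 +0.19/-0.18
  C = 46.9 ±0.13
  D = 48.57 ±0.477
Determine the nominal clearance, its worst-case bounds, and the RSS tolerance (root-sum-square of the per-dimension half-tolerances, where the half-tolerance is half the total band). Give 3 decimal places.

nominal=2.470 wc=[1.313,3.391] rss=0.583

Stack each dimension's contribution:
  -A: nom -13.900 → Σnom=-13.900; wc +0.124/-0.370 → slack +0.124/-0.370; half-tol=0.247, Σhalf²=0.061009
  +B: nom +14.700 → Σnom=0.800; wc +0.190/-0.180 → slack +0.314/-0.550; half-tol=0.185, Σhalf²=0.095234
  -C: nom -46.900 → Σnom=-46.100; wc +0.130/-0.130 → slack +0.444/-0.680; half-tol=0.130, Σhalf²=0.112134
  +D: nom +48.570 → Σnom=2.470; wc +0.477/-0.477 → slack +0.921/-1.157; half-tol=0.477, Σhalf²=0.339663
Nominal = 2.470. Worst-case = [2.470 - 1.157, 2.470 + 0.921] = [1.313, 3.391]. RSS = √0.339663 = 0.583.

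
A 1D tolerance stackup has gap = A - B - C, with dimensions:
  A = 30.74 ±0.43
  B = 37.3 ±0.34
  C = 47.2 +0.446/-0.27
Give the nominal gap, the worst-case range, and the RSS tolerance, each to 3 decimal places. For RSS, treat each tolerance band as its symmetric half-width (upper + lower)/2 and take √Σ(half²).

Stack each dimension's contribution:
  +A: nom +30.740 → Σnom=30.740; wc +0.430/-0.430 → slack +0.430/-0.430; half-tol=0.430, Σhalf²=0.184900
  -B: nom -37.300 → Σnom=-6.560; wc +0.340/-0.340 → slack +0.770/-0.770; half-tol=0.340, Σhalf²=0.300500
  -C: nom -47.200 → Σnom=-53.760; wc +0.270/-0.446 → slack +1.040/-1.216; half-tol=0.358, Σhalf²=0.428664
Nominal = -53.760. Worst-case = [-53.760 - 1.216, -53.760 + 1.040] = [-54.976, -52.720]. RSS = √0.428664 = 0.655.

nominal=-53.760 wc=[-54.976,-52.720] rss=0.655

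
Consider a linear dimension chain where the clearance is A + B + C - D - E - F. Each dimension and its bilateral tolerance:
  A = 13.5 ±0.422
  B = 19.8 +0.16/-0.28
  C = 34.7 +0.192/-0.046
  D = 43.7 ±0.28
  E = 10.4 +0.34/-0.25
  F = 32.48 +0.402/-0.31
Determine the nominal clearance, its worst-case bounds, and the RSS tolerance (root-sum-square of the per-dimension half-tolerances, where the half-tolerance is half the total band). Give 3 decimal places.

nominal=-18.580 wc=[-20.350,-16.966] rss=0.730

Stack each dimension's contribution:
  +A: nom +13.500 → Σnom=13.500; wc +0.422/-0.422 → slack +0.422/-0.422; half-tol=0.422, Σhalf²=0.178084
  +B: nom +19.800 → Σnom=33.300; wc +0.160/-0.280 → slack +0.582/-0.702; half-tol=0.220, Σhalf²=0.226484
  +C: nom +34.700 → Σnom=68.000; wc +0.192/-0.046 → slack +0.774/-0.748; half-tol=0.119, Σhalf²=0.240645
  -D: nom -43.700 → Σnom=24.300; wc +0.280/-0.280 → slack +1.054/-1.028; half-tol=0.280, Σhalf²=0.319045
  -E: nom -10.400 → Σnom=13.900; wc +0.250/-0.340 → slack +1.304/-1.368; half-tol=0.295, Σhalf²=0.406070
  -F: nom -32.480 → Σnom=-18.580; wc +0.310/-0.402 → slack +1.614/-1.770; half-tol=0.356, Σhalf²=0.532806
Nominal = -18.580. Worst-case = [-18.580 - 1.770, -18.580 + 1.614] = [-20.350, -16.966]. RSS = √0.532806 = 0.730.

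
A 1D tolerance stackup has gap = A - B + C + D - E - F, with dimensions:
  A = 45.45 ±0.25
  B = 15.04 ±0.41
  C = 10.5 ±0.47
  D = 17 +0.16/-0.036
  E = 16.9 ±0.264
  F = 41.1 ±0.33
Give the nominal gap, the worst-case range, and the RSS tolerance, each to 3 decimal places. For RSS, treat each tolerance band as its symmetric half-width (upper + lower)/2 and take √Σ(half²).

nominal=-0.090 wc=[-1.850,1.794] rss=0.800

Stack each dimension's contribution:
  +A: nom +45.450 → Σnom=45.450; wc +0.250/-0.250 → slack +0.250/-0.250; half-tol=0.250, Σhalf²=0.062500
  -B: nom -15.040 → Σnom=30.410; wc +0.410/-0.410 → slack +0.660/-0.660; half-tol=0.410, Σhalf²=0.230600
  +C: nom +10.500 → Σnom=40.910; wc +0.470/-0.470 → slack +1.130/-1.130; half-tol=0.470, Σhalf²=0.451500
  +D: nom +17.000 → Σnom=57.910; wc +0.160/-0.036 → slack +1.290/-1.166; half-tol=0.098, Σhalf²=0.461104
  -E: nom -16.900 → Σnom=41.010; wc +0.264/-0.264 → slack +1.554/-1.430; half-tol=0.264, Σhalf²=0.530800
  -F: nom -41.100 → Σnom=-0.090; wc +0.330/-0.330 → slack +1.884/-1.760; half-tol=0.330, Σhalf²=0.639700
Nominal = -0.090. Worst-case = [-0.090 - 1.760, -0.090 + 1.884] = [-1.850, 1.794]. RSS = √0.639700 = 0.800.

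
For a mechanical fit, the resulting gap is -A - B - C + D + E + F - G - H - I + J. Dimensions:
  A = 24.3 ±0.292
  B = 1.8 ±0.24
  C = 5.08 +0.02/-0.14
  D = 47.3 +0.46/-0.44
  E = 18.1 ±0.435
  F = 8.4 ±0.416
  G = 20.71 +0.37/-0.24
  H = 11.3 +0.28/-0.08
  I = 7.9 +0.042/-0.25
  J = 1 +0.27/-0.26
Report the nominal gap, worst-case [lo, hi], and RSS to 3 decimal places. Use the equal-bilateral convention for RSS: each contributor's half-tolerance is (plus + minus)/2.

nominal=3.710 wc=[0.915,6.533] rss=0.965

Stack each dimension's contribution:
  -A: nom -24.300 → Σnom=-24.300; wc +0.292/-0.292 → slack +0.292/-0.292; half-tol=0.292, Σhalf²=0.085264
  -B: nom -1.800 → Σnom=-26.100; wc +0.240/-0.240 → slack +0.532/-0.532; half-tol=0.240, Σhalf²=0.142864
  -C: nom -5.080 → Σnom=-31.180; wc +0.140/-0.020 → slack +0.672/-0.552; half-tol=0.080, Σhalf²=0.149264
  +D: nom +47.300 → Σnom=16.120; wc +0.460/-0.440 → slack +1.132/-0.992; half-tol=0.450, Σhalf²=0.351764
  +E: nom +18.100 → Σnom=34.220; wc +0.435/-0.435 → slack +1.567/-1.427; half-tol=0.435, Σhalf²=0.540989
  +F: nom +8.400 → Σnom=42.620; wc +0.416/-0.416 → slack +1.983/-1.843; half-tol=0.416, Σhalf²=0.714045
  -G: nom -20.710 → Σnom=21.910; wc +0.240/-0.370 → slack +2.223/-2.213; half-tol=0.305, Σhalf²=0.807070
  -H: nom -11.300 → Σnom=10.610; wc +0.080/-0.280 → slack +2.303/-2.493; half-tol=0.180, Σhalf²=0.839470
  -I: nom -7.900 → Σnom=2.710; wc +0.250/-0.042 → slack +2.553/-2.535; half-tol=0.146, Σhalf²=0.860786
  +J: nom +1.000 → Σnom=3.710; wc +0.270/-0.260 → slack +2.823/-2.795; half-tol=0.265, Σhalf²=0.931011
Nominal = 3.710. Worst-case = [3.710 - 2.795, 3.710 + 2.823] = [0.915, 6.533]. RSS = √0.931011 = 0.965.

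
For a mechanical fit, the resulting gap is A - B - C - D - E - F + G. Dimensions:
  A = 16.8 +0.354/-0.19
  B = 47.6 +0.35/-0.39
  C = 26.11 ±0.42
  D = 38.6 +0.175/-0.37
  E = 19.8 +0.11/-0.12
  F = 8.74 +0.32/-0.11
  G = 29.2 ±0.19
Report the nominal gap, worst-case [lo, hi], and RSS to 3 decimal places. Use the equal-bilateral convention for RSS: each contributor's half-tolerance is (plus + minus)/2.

Stack each dimension's contribution:
  +A: nom +16.800 → Σnom=16.800; wc +0.354/-0.190 → slack +0.354/-0.190; half-tol=0.272, Σhalf²=0.073984
  -B: nom -47.600 → Σnom=-30.800; wc +0.390/-0.350 → slack +0.744/-0.540; half-tol=0.370, Σhalf²=0.210884
  -C: nom -26.110 → Σnom=-56.910; wc +0.420/-0.420 → slack +1.164/-0.960; half-tol=0.420, Σhalf²=0.387284
  -D: nom -38.600 → Σnom=-95.510; wc +0.370/-0.175 → slack +1.534/-1.135; half-tol=0.272, Σhalf²=0.461540
  -E: nom -19.800 → Σnom=-115.310; wc +0.120/-0.110 → slack +1.654/-1.245; half-tol=0.115, Σhalf²=0.474765
  -F: nom -8.740 → Σnom=-124.050; wc +0.110/-0.320 → slack +1.764/-1.565; half-tol=0.215, Σhalf²=0.520990
  +G: nom +29.200 → Σnom=-94.850; wc +0.190/-0.190 → slack +1.954/-1.755; half-tol=0.190, Σhalf²=0.557090
Nominal = -94.850. Worst-case = [-94.850 - 1.755, -94.850 + 1.954] = [-96.605, -92.896]. RSS = √0.557090 = 0.746.

nominal=-94.850 wc=[-96.605,-92.896] rss=0.746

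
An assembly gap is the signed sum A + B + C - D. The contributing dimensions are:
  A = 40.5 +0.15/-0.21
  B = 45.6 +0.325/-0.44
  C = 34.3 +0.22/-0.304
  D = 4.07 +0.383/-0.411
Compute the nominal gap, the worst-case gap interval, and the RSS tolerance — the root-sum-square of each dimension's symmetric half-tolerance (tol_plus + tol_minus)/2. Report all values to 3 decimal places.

Stack each dimension's contribution:
  +A: nom +40.500 → Σnom=40.500; wc +0.150/-0.210 → slack +0.150/-0.210; half-tol=0.180, Σhalf²=0.032400
  +B: nom +45.600 → Σnom=86.100; wc +0.325/-0.440 → slack +0.475/-0.650; half-tol=0.383, Σhalf²=0.178706
  +C: nom +34.300 → Σnom=120.400; wc +0.220/-0.304 → slack +0.695/-0.954; half-tol=0.262, Σhalf²=0.247350
  -D: nom -4.070 → Σnom=116.330; wc +0.411/-0.383 → slack +1.106/-1.337; half-tol=0.397, Σhalf²=0.404959
Nominal = 116.330. Worst-case = [116.330 - 1.337, 116.330 + 1.106] = [114.993, 117.436]. RSS = √0.404959 = 0.636.

nominal=116.330 wc=[114.993,117.436] rss=0.636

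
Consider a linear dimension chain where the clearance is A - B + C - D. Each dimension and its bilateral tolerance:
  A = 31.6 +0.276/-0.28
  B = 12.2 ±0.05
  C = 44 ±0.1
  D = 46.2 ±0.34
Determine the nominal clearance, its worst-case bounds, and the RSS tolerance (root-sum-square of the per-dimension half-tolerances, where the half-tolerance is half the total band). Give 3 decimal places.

nominal=17.200 wc=[16.430,17.966] rss=0.453

Stack each dimension's contribution:
  +A: nom +31.600 → Σnom=31.600; wc +0.276/-0.280 → slack +0.276/-0.280; half-tol=0.278, Σhalf²=0.077284
  -B: nom -12.200 → Σnom=19.400; wc +0.050/-0.050 → slack +0.326/-0.330; half-tol=0.050, Σhalf²=0.079784
  +C: nom +44.000 → Σnom=63.400; wc +0.100/-0.100 → slack +0.426/-0.430; half-tol=0.100, Σhalf²=0.089784
  -D: nom -46.200 → Σnom=17.200; wc +0.340/-0.340 → slack +0.766/-0.770; half-tol=0.340, Σhalf²=0.205384
Nominal = 17.200. Worst-case = [17.200 - 0.770, 17.200 + 0.766] = [16.430, 17.966]. RSS = √0.205384 = 0.453.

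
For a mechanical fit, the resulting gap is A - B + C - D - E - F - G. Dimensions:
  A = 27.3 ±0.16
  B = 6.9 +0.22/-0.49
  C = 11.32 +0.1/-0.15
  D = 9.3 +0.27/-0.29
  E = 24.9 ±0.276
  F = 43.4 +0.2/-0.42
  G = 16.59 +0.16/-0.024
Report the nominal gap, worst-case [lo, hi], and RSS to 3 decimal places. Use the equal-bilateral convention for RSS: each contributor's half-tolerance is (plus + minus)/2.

nominal=-62.470 wc=[-63.906,-60.710] rss=0.653

Stack each dimension's contribution:
  +A: nom +27.300 → Σnom=27.300; wc +0.160/-0.160 → slack +0.160/-0.160; half-tol=0.160, Σhalf²=0.025600
  -B: nom -6.900 → Σnom=20.400; wc +0.490/-0.220 → slack +0.650/-0.380; half-tol=0.355, Σhalf²=0.151625
  +C: nom +11.320 → Σnom=31.720; wc +0.100/-0.150 → slack +0.750/-0.530; half-tol=0.125, Σhalf²=0.167250
  -D: nom -9.300 → Σnom=22.420; wc +0.290/-0.270 → slack +1.040/-0.800; half-tol=0.280, Σhalf²=0.245650
  -E: nom -24.900 → Σnom=-2.480; wc +0.276/-0.276 → slack +1.316/-1.076; half-tol=0.276, Σhalf²=0.321826
  -F: nom -43.400 → Σnom=-45.880; wc +0.420/-0.200 → slack +1.736/-1.276; half-tol=0.310, Σhalf²=0.417926
  -G: nom -16.590 → Σnom=-62.470; wc +0.024/-0.160 → slack +1.760/-1.436; half-tol=0.092, Σhalf²=0.426390
Nominal = -62.470. Worst-case = [-62.470 - 1.436, -62.470 + 1.760] = [-63.906, -60.710]. RSS = √0.426390 = 0.653.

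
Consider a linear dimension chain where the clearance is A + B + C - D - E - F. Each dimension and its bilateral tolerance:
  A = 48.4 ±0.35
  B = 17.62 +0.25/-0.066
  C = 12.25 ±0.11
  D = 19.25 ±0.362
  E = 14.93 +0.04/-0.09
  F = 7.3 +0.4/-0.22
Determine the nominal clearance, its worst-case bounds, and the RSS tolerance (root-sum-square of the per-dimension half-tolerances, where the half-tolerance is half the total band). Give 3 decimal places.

Stack each dimension's contribution:
  +A: nom +48.400 → Σnom=48.400; wc +0.350/-0.350 → slack +0.350/-0.350; half-tol=0.350, Σhalf²=0.122500
  +B: nom +17.620 → Σnom=66.020; wc +0.250/-0.066 → slack +0.600/-0.416; half-tol=0.158, Σhalf²=0.147464
  +C: nom +12.250 → Σnom=78.270; wc +0.110/-0.110 → slack +0.710/-0.526; half-tol=0.110, Σhalf²=0.159564
  -D: nom -19.250 → Σnom=59.020; wc +0.362/-0.362 → slack +1.072/-0.888; half-tol=0.362, Σhalf²=0.290608
  -E: nom -14.930 → Σnom=44.090; wc +0.090/-0.040 → slack +1.162/-0.928; half-tol=0.065, Σhalf²=0.294833
  -F: nom -7.300 → Σnom=36.790; wc +0.220/-0.400 → slack +1.382/-1.328; half-tol=0.310, Σhalf²=0.390933
Nominal = 36.790. Worst-case = [36.790 - 1.328, 36.790 + 1.382] = [35.462, 38.172]. RSS = √0.390933 = 0.625.

nominal=36.790 wc=[35.462,38.172] rss=0.625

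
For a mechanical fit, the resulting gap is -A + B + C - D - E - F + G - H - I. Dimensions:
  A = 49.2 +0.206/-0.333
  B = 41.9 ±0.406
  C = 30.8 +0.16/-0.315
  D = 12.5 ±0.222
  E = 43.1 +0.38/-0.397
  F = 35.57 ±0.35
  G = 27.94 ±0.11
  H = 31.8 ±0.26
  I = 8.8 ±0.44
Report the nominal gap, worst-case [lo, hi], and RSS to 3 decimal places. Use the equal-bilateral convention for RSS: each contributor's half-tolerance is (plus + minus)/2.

Stack each dimension's contribution:
  -A: nom -49.200 → Σnom=-49.200; wc +0.333/-0.206 → slack +0.333/-0.206; half-tol=0.270, Σhalf²=0.072630
  +B: nom +41.900 → Σnom=-7.300; wc +0.406/-0.406 → slack +0.739/-0.612; half-tol=0.406, Σhalf²=0.237466
  +C: nom +30.800 → Σnom=23.500; wc +0.160/-0.315 → slack +0.899/-0.927; half-tol=0.237, Σhalf²=0.293873
  -D: nom -12.500 → Σnom=11.000; wc +0.222/-0.222 → slack +1.121/-1.149; half-tol=0.222, Σhalf²=0.343157
  -E: nom -43.100 → Σnom=-32.100; wc +0.397/-0.380 → slack +1.518/-1.529; half-tol=0.389, Σhalf²=0.494089
  -F: nom -35.570 → Σnom=-67.670; wc +0.350/-0.350 → slack +1.868/-1.879; half-tol=0.350, Σhalf²=0.616589
  +G: nom +27.940 → Σnom=-39.730; wc +0.110/-0.110 → slack +1.978/-1.989; half-tol=0.110, Σhalf²=0.628689
  -H: nom -31.800 → Σnom=-71.530; wc +0.260/-0.260 → slack +2.238/-2.249; half-tol=0.260, Σhalf²=0.696289
  -I: nom -8.800 → Σnom=-80.330; wc +0.440/-0.440 → slack +2.678/-2.689; half-tol=0.440, Σhalf²=0.889889
Nominal = -80.330. Worst-case = [-80.330 - 2.689, -80.330 + 2.678] = [-83.019, -77.652]. RSS = √0.889889 = 0.943.

nominal=-80.330 wc=[-83.019,-77.652] rss=0.943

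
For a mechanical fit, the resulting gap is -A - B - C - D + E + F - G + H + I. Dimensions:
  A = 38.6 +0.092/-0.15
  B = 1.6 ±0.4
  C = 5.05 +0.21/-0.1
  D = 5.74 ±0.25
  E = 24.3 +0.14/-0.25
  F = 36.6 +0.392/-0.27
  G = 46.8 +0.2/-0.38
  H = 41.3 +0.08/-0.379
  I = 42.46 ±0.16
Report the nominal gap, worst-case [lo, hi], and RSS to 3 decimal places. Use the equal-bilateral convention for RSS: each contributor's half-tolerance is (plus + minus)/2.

nominal=46.870 wc=[44.659,48.922] rss=0.756

Stack each dimension's contribution:
  -A: nom -38.600 → Σnom=-38.600; wc +0.150/-0.092 → slack +0.150/-0.092; half-tol=0.121, Σhalf²=0.014641
  -B: nom -1.600 → Σnom=-40.200; wc +0.400/-0.400 → slack +0.550/-0.492; half-tol=0.400, Σhalf²=0.174641
  -C: nom -5.050 → Σnom=-45.250; wc +0.100/-0.210 → slack +0.650/-0.702; half-tol=0.155, Σhalf²=0.198666
  -D: nom -5.740 → Σnom=-50.990; wc +0.250/-0.250 → slack +0.900/-0.952; half-tol=0.250, Σhalf²=0.261166
  +E: nom +24.300 → Σnom=-26.690; wc +0.140/-0.250 → slack +1.040/-1.202; half-tol=0.195, Σhalf²=0.299191
  +F: nom +36.600 → Σnom=9.910; wc +0.392/-0.270 → slack +1.432/-1.472; half-tol=0.331, Σhalf²=0.408752
  -G: nom -46.800 → Σnom=-36.890; wc +0.380/-0.200 → slack +1.812/-1.672; half-tol=0.290, Σhalf²=0.492852
  +H: nom +41.300 → Σnom=4.410; wc +0.080/-0.379 → slack +1.892/-2.051; half-tol=0.230, Σhalf²=0.545522
  +I: nom +42.460 → Σnom=46.870; wc +0.160/-0.160 → slack +2.052/-2.211; half-tol=0.160, Σhalf²=0.571122
Nominal = 46.870. Worst-case = [46.870 - 2.211, 46.870 + 2.052] = [44.659, 48.922]. RSS = √0.571122 = 0.756.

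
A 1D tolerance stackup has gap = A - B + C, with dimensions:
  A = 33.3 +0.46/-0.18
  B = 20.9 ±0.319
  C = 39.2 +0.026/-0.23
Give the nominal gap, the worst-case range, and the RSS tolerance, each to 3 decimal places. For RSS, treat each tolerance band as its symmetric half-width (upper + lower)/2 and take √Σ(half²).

nominal=51.600 wc=[50.871,52.405] rss=0.470

Stack each dimension's contribution:
  +A: nom +33.300 → Σnom=33.300; wc +0.460/-0.180 → slack +0.460/-0.180; half-tol=0.320, Σhalf²=0.102400
  -B: nom -20.900 → Σnom=12.400; wc +0.319/-0.319 → slack +0.779/-0.499; half-tol=0.319, Σhalf²=0.204161
  +C: nom +39.200 → Σnom=51.600; wc +0.026/-0.230 → slack +0.805/-0.729; half-tol=0.128, Σhalf²=0.220545
Nominal = 51.600. Worst-case = [51.600 - 0.729, 51.600 + 0.805] = [50.871, 52.405]. RSS = √0.220545 = 0.470.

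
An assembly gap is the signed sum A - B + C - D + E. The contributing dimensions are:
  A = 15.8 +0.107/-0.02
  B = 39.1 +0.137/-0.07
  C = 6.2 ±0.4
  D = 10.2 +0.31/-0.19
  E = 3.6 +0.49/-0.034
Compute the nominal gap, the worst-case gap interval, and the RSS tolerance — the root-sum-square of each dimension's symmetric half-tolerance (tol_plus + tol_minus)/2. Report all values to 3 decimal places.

Stack each dimension's contribution:
  +A: nom +15.800 → Σnom=15.800; wc +0.107/-0.020 → slack +0.107/-0.020; half-tol=0.064, Σhalf²=0.004032
  -B: nom -39.100 → Σnom=-23.300; wc +0.070/-0.137 → slack +0.177/-0.157; half-tol=0.104, Σhalf²=0.014745
  +C: nom +6.200 → Σnom=-17.100; wc +0.400/-0.400 → slack +0.577/-0.557; half-tol=0.400, Σhalf²=0.174745
  -D: nom -10.200 → Σnom=-27.300; wc +0.190/-0.310 → slack +0.767/-0.867; half-tol=0.250, Σhalf²=0.237245
  +E: nom +3.600 → Σnom=-23.700; wc +0.490/-0.034 → slack +1.257/-0.901; half-tol=0.262, Σhalf²=0.305889
Nominal = -23.700. Worst-case = [-23.700 - 0.901, -23.700 + 1.257] = [-24.601, -22.443]. RSS = √0.305889 = 0.553.

nominal=-23.700 wc=[-24.601,-22.443] rss=0.553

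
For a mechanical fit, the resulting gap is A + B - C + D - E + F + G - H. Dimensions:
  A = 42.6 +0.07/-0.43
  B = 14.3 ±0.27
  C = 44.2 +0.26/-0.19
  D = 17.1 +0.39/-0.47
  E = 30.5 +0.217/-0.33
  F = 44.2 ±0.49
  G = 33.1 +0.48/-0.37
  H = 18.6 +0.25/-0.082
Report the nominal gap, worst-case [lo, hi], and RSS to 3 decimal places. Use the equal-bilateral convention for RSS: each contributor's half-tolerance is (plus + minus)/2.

nominal=58.000 wc=[55.243,60.302] rss=0.946

Stack each dimension's contribution:
  +A: nom +42.600 → Σnom=42.600; wc +0.070/-0.430 → slack +0.070/-0.430; half-tol=0.250, Σhalf²=0.062500
  +B: nom +14.300 → Σnom=56.900; wc +0.270/-0.270 → slack +0.340/-0.700; half-tol=0.270, Σhalf²=0.135400
  -C: nom -44.200 → Σnom=12.700; wc +0.190/-0.260 → slack +0.530/-0.960; half-tol=0.225, Σhalf²=0.186025
  +D: nom +17.100 → Σnom=29.800; wc +0.390/-0.470 → slack +0.920/-1.430; half-tol=0.430, Σhalf²=0.370925
  -E: nom -30.500 → Σnom=-0.700; wc +0.330/-0.217 → slack +1.250/-1.647; half-tol=0.274, Σhalf²=0.445727
  +F: nom +44.200 → Σnom=43.500; wc +0.490/-0.490 → slack +1.740/-2.137; half-tol=0.490, Σhalf²=0.685827
  +G: nom +33.100 → Σnom=76.600; wc +0.480/-0.370 → slack +2.220/-2.507; half-tol=0.425, Σhalf²=0.866452
  -H: nom -18.600 → Σnom=58.000; wc +0.082/-0.250 → slack +2.302/-2.757; half-tol=0.166, Σhalf²=0.894008
Nominal = 58.000. Worst-case = [58.000 - 2.757, 58.000 + 2.302] = [55.243, 60.302]. RSS = √0.894008 = 0.946.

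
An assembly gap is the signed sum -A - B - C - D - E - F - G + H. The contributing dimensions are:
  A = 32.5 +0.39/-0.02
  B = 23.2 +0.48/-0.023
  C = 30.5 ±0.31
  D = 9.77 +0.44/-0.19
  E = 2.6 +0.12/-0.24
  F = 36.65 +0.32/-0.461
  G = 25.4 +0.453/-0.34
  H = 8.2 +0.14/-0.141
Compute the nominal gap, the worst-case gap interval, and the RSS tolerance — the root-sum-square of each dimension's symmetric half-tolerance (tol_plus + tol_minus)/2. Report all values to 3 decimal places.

Stack each dimension's contribution:
  -A: nom -32.500 → Σnom=-32.500; wc +0.020/-0.390 → slack +0.020/-0.390; half-tol=0.205, Σhalf²=0.042025
  -B: nom -23.200 → Σnom=-55.700; wc +0.023/-0.480 → slack +0.043/-0.870; half-tol=0.252, Σhalf²=0.105277
  -C: nom -30.500 → Σnom=-86.200; wc +0.310/-0.310 → slack +0.353/-1.180; half-tol=0.310, Σhalf²=0.201377
  -D: nom -9.770 → Σnom=-95.970; wc +0.190/-0.440 → slack +0.543/-1.620; half-tol=0.315, Σhalf²=0.300602
  -E: nom -2.600 → Σnom=-98.570; wc +0.240/-0.120 → slack +0.783/-1.740; half-tol=0.180, Σhalf²=0.333002
  -F: nom -36.650 → Σnom=-135.220; wc +0.461/-0.320 → slack +1.244/-2.060; half-tol=0.391, Σhalf²=0.485492
  -G: nom -25.400 → Σnom=-160.620; wc +0.340/-0.453 → slack +1.584/-2.513; half-tol=0.397, Σhalf²=0.642705
  +H: nom +8.200 → Σnom=-152.420; wc +0.140/-0.141 → slack +1.724/-2.654; half-tol=0.141, Σhalf²=0.662445
Nominal = -152.420. Worst-case = [-152.420 - 2.654, -152.420 + 1.724] = [-155.074, -150.696]. RSS = √0.662445 = 0.814.

nominal=-152.420 wc=[-155.074,-150.696] rss=0.814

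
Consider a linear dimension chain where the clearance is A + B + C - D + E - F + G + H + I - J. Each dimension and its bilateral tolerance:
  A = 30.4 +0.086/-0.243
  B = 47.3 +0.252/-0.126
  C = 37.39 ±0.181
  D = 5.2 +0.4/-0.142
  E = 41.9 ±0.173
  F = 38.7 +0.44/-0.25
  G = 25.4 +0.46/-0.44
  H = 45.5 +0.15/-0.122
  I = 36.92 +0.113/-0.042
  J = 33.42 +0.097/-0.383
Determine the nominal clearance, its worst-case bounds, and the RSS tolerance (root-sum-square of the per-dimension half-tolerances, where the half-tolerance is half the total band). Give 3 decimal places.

Stack each dimension's contribution:
  +A: nom +30.400 → Σnom=30.400; wc +0.086/-0.243 → slack +0.086/-0.243; half-tol=0.164, Σhalf²=0.027060
  +B: nom +47.300 → Σnom=77.700; wc +0.252/-0.126 → slack +0.338/-0.369; half-tol=0.189, Σhalf²=0.062781
  +C: nom +37.390 → Σnom=115.090; wc +0.181/-0.181 → slack +0.519/-0.550; half-tol=0.181, Σhalf²=0.095542
  -D: nom -5.200 → Σnom=109.890; wc +0.142/-0.400 → slack +0.661/-0.950; half-tol=0.271, Σhalf²=0.168983
  +E: nom +41.900 → Σnom=151.790; wc +0.173/-0.173 → slack +0.834/-1.123; half-tol=0.173, Σhalf²=0.198912
  -F: nom -38.700 → Σnom=113.090; wc +0.250/-0.440 → slack +1.084/-1.563; half-tol=0.345, Σhalf²=0.317937
  +G: nom +25.400 → Σnom=138.490; wc +0.460/-0.440 → slack +1.544/-2.003; half-tol=0.450, Σhalf²=0.520437
  +H: nom +45.500 → Σnom=183.990; wc +0.150/-0.122 → slack +1.694/-2.125; half-tol=0.136, Σhalf²=0.538933
  +I: nom +36.920 → Σnom=220.910; wc +0.113/-0.042 → slack +1.807/-2.167; half-tol=0.077, Σhalf²=0.544940
  -J: nom -33.420 → Σnom=187.490; wc +0.383/-0.097 → slack +2.190/-2.264; half-tol=0.240, Σhalf²=0.602540
Nominal = 187.490. Worst-case = [187.490 - 2.264, 187.490 + 2.190] = [185.226, 189.680]. RSS = √0.602540 = 0.776.

nominal=187.490 wc=[185.226,189.680] rss=0.776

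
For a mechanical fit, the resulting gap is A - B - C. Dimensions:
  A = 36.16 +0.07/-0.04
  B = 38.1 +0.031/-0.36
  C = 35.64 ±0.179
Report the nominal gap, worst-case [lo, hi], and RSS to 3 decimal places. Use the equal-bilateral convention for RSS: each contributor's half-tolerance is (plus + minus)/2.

Stack each dimension's contribution:
  +A: nom +36.160 → Σnom=36.160; wc +0.070/-0.040 → slack +0.070/-0.040; half-tol=0.055, Σhalf²=0.003025
  -B: nom -38.100 → Σnom=-1.940; wc +0.360/-0.031 → slack +0.430/-0.071; half-tol=0.196, Σhalf²=0.041245
  -C: nom -35.640 → Σnom=-37.580; wc +0.179/-0.179 → slack +0.609/-0.250; half-tol=0.179, Σhalf²=0.073286
Nominal = -37.580. Worst-case = [-37.580 - 0.250, -37.580 + 0.609] = [-37.830, -36.971]. RSS = √0.073286 = 0.271.

nominal=-37.580 wc=[-37.830,-36.971] rss=0.271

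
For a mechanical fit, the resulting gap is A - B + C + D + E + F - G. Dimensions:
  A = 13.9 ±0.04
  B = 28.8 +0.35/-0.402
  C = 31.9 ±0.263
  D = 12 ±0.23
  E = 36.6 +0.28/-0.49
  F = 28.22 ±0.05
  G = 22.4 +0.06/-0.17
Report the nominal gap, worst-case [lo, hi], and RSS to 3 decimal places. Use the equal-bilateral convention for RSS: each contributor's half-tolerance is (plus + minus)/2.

Stack each dimension's contribution:
  +A: nom +13.900 → Σnom=13.900; wc +0.040/-0.040 → slack +0.040/-0.040; half-tol=0.040, Σhalf²=0.001600
  -B: nom -28.800 → Σnom=-14.900; wc +0.402/-0.350 → slack +0.442/-0.390; half-tol=0.376, Σhalf²=0.142976
  +C: nom +31.900 → Σnom=17.000; wc +0.263/-0.263 → slack +0.705/-0.653; half-tol=0.263, Σhalf²=0.212145
  +D: nom +12.000 → Σnom=29.000; wc +0.230/-0.230 → slack +0.935/-0.883; half-tol=0.230, Σhalf²=0.265045
  +E: nom +36.600 → Σnom=65.600; wc +0.280/-0.490 → slack +1.215/-1.373; half-tol=0.385, Σhalf²=0.413270
  +F: nom +28.220 → Σnom=93.820; wc +0.050/-0.050 → slack +1.265/-1.423; half-tol=0.050, Σhalf²=0.415770
  -G: nom -22.400 → Σnom=71.420; wc +0.170/-0.060 → slack +1.435/-1.483; half-tol=0.115, Σhalf²=0.428995
Nominal = 71.420. Worst-case = [71.420 - 1.483, 71.420 + 1.435] = [69.937, 72.855]. RSS = √0.428995 = 0.655.

nominal=71.420 wc=[69.937,72.855] rss=0.655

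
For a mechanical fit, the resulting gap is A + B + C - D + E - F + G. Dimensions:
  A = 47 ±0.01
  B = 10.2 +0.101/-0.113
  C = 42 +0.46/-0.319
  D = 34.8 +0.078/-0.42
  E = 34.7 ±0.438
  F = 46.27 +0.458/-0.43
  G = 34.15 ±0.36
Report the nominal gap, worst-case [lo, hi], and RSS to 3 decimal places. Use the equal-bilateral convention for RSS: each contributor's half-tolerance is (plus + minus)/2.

nominal=86.980 wc=[85.204,89.199] rss=0.862

Stack each dimension's contribution:
  +A: nom +47.000 → Σnom=47.000; wc +0.010/-0.010 → slack +0.010/-0.010; half-tol=0.010, Σhalf²=0.000100
  +B: nom +10.200 → Σnom=57.200; wc +0.101/-0.113 → slack +0.111/-0.123; half-tol=0.107, Σhalf²=0.011549
  +C: nom +42.000 → Σnom=99.200; wc +0.460/-0.319 → slack +0.571/-0.442; half-tol=0.390, Σhalf²=0.163259
  -D: nom -34.800 → Σnom=64.400; wc +0.420/-0.078 → slack +0.991/-0.520; half-tol=0.249, Σhalf²=0.225260
  +E: nom +34.700 → Σnom=99.100; wc +0.438/-0.438 → slack +1.429/-0.958; half-tol=0.438, Σhalf²=0.417104
  -F: nom -46.270 → Σnom=52.830; wc +0.430/-0.458 → slack +1.859/-1.416; half-tol=0.444, Σhalf²=0.614240
  +G: nom +34.150 → Σnom=86.980; wc +0.360/-0.360 → slack +2.219/-1.776; half-tol=0.360, Σhalf²=0.743840
Nominal = 86.980. Worst-case = [86.980 - 1.776, 86.980 + 2.219] = [85.204, 89.199]. RSS = √0.743840 = 0.862.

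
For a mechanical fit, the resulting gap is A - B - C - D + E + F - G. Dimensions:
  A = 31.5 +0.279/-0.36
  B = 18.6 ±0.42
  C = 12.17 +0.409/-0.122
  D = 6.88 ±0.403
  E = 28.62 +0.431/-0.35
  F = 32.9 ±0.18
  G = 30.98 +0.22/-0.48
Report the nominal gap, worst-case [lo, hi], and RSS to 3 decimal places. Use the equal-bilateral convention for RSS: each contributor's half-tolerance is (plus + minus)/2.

nominal=24.390 wc=[22.048,26.705] rss=0.905

Stack each dimension's contribution:
  +A: nom +31.500 → Σnom=31.500; wc +0.279/-0.360 → slack +0.279/-0.360; half-tol=0.320, Σhalf²=0.102080
  -B: nom -18.600 → Σnom=12.900; wc +0.420/-0.420 → slack +0.699/-0.780; half-tol=0.420, Σhalf²=0.278480
  -C: nom -12.170 → Σnom=0.730; wc +0.122/-0.409 → slack +0.821/-1.189; half-tol=0.265, Σhalf²=0.348970
  -D: nom -6.880 → Σnom=-6.150; wc +0.403/-0.403 → slack +1.224/-1.592; half-tol=0.403, Σhalf²=0.511379
  +E: nom +28.620 → Σnom=22.470; wc +0.431/-0.350 → slack +1.655/-1.942; half-tol=0.390, Σhalf²=0.663870
  +F: nom +32.900 → Σnom=55.370; wc +0.180/-0.180 → slack +1.835/-2.122; half-tol=0.180, Σhalf²=0.696270
  -G: nom -30.980 → Σnom=24.390; wc +0.480/-0.220 → slack +2.315/-2.342; half-tol=0.350, Σhalf²=0.818770
Nominal = 24.390. Worst-case = [24.390 - 2.342, 24.390 + 2.315] = [22.048, 26.705]. RSS = √0.818770 = 0.905.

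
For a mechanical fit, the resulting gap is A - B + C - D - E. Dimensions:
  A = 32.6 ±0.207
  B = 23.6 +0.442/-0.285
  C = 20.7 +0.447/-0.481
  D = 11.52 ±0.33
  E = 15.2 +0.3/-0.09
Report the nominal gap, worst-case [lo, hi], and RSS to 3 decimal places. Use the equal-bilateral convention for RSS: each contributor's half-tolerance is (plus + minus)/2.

nominal=2.980 wc=[1.220,4.339] rss=0.733

Stack each dimension's contribution:
  +A: nom +32.600 → Σnom=32.600; wc +0.207/-0.207 → slack +0.207/-0.207; half-tol=0.207, Σhalf²=0.042849
  -B: nom -23.600 → Σnom=9.000; wc +0.285/-0.442 → slack +0.492/-0.649; half-tol=0.363, Σhalf²=0.174981
  +C: nom +20.700 → Σnom=29.700; wc +0.447/-0.481 → slack +0.939/-1.130; half-tol=0.464, Σhalf²=0.390277
  -D: nom -11.520 → Σnom=18.180; wc +0.330/-0.330 → slack +1.269/-1.460; half-tol=0.330, Σhalf²=0.499177
  -E: nom -15.200 → Σnom=2.980; wc +0.090/-0.300 → slack +1.359/-1.760; half-tol=0.195, Σhalf²=0.537202
Nominal = 2.980. Worst-case = [2.980 - 1.760, 2.980 + 1.359] = [1.220, 4.339]. RSS = √0.537202 = 0.733.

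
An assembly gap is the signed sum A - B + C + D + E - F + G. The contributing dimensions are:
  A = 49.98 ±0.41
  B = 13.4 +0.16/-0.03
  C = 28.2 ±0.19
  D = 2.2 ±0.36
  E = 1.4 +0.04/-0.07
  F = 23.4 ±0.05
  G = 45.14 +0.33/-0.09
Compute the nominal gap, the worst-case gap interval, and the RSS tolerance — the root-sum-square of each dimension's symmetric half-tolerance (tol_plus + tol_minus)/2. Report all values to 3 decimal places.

Stack each dimension's contribution:
  +A: nom +49.980 → Σnom=49.980; wc +0.410/-0.410 → slack +0.410/-0.410; half-tol=0.410, Σhalf²=0.168100
  -B: nom -13.400 → Σnom=36.580; wc +0.030/-0.160 → slack +0.440/-0.570; half-tol=0.095, Σhalf²=0.177125
  +C: nom +28.200 → Σnom=64.780; wc +0.190/-0.190 → slack +0.630/-0.760; half-tol=0.190, Σhalf²=0.213225
  +D: nom +2.200 → Σnom=66.980; wc +0.360/-0.360 → slack +0.990/-1.120; half-tol=0.360, Σhalf²=0.342825
  +E: nom +1.400 → Σnom=68.380; wc +0.040/-0.070 → slack +1.030/-1.190; half-tol=0.055, Σhalf²=0.345850
  -F: nom -23.400 → Σnom=44.980; wc +0.050/-0.050 → slack +1.080/-1.240; half-tol=0.050, Σhalf²=0.348350
  +G: nom +45.140 → Σnom=90.120; wc +0.330/-0.090 → slack +1.410/-1.330; half-tol=0.210, Σhalf²=0.392450
Nominal = 90.120. Worst-case = [90.120 - 1.330, 90.120 + 1.410] = [88.790, 91.530]. RSS = √0.392450 = 0.626.

nominal=90.120 wc=[88.790,91.530] rss=0.626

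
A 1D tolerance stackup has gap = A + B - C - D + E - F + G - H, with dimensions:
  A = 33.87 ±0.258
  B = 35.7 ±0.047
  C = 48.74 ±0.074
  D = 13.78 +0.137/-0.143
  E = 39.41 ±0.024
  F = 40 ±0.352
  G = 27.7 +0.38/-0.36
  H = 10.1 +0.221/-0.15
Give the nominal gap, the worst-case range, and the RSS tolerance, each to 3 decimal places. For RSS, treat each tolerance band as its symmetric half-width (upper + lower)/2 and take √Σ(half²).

Stack each dimension's contribution:
  +A: nom +33.870 → Σnom=33.870; wc +0.258/-0.258 → slack +0.258/-0.258; half-tol=0.258, Σhalf²=0.066564
  +B: nom +35.700 → Σnom=69.570; wc +0.047/-0.047 → slack +0.305/-0.305; half-tol=0.047, Σhalf²=0.068773
  -C: nom -48.740 → Σnom=20.830; wc +0.074/-0.074 → slack +0.379/-0.379; half-tol=0.074, Σhalf²=0.074249
  -D: nom -13.780 → Σnom=7.050; wc +0.143/-0.137 → slack +0.522/-0.516; half-tol=0.140, Σhalf²=0.093849
  +E: nom +39.410 → Σnom=46.460; wc +0.024/-0.024 → slack +0.546/-0.540; half-tol=0.024, Σhalf²=0.094425
  -F: nom -40.000 → Σnom=6.460; wc +0.352/-0.352 → slack +0.898/-0.892; half-tol=0.352, Σhalf²=0.218329
  +G: nom +27.700 → Σnom=34.160; wc +0.380/-0.360 → slack +1.278/-1.252; half-tol=0.370, Σhalf²=0.355229
  -H: nom -10.100 → Σnom=24.060; wc +0.150/-0.221 → slack +1.428/-1.473; half-tol=0.185, Σhalf²=0.389639
Nominal = 24.060. Worst-case = [24.060 - 1.473, 24.060 + 1.428] = [22.587, 25.488]. RSS = √0.389639 = 0.624.

nominal=24.060 wc=[22.587,25.488] rss=0.624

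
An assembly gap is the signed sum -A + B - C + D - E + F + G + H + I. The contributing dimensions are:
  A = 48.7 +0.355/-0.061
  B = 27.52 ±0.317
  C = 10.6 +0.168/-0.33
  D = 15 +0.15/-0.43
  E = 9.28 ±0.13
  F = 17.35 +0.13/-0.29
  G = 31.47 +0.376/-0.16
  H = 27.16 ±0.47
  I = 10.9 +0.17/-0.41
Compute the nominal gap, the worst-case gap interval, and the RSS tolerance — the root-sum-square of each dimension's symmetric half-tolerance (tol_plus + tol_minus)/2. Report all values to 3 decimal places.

Stack each dimension's contribution:
  -A: nom -48.700 → Σnom=-48.700; wc +0.061/-0.355 → slack +0.061/-0.355; half-tol=0.208, Σhalf²=0.043264
  +B: nom +27.520 → Σnom=-21.180; wc +0.317/-0.317 → slack +0.378/-0.672; half-tol=0.317, Σhalf²=0.143753
  -C: nom -10.600 → Σnom=-31.780; wc +0.330/-0.168 → slack +0.708/-0.840; half-tol=0.249, Σhalf²=0.205754
  +D: nom +15.000 → Σnom=-16.780; wc +0.150/-0.430 → slack +0.858/-1.270; half-tol=0.290, Σhalf²=0.289854
  -E: nom -9.280 → Σnom=-26.060; wc +0.130/-0.130 → slack +0.988/-1.400; half-tol=0.130, Σhalf²=0.306754
  +F: nom +17.350 → Σnom=-8.710; wc +0.130/-0.290 → slack +1.118/-1.690; half-tol=0.210, Σhalf²=0.350854
  +G: nom +31.470 → Σnom=22.760; wc +0.376/-0.160 → slack +1.494/-1.850; half-tol=0.268, Σhalf²=0.422678
  +H: nom +27.160 → Σnom=49.920; wc +0.470/-0.470 → slack +1.964/-2.320; half-tol=0.470, Σhalf²=0.643578
  +I: nom +10.900 → Σnom=60.820; wc +0.170/-0.410 → slack +2.134/-2.730; half-tol=0.290, Σhalf²=0.727678
Nominal = 60.820. Worst-case = [60.820 - 2.730, 60.820 + 2.134] = [58.090, 62.954]. RSS = √0.727678 = 0.853.

nominal=60.820 wc=[58.090,62.954] rss=0.853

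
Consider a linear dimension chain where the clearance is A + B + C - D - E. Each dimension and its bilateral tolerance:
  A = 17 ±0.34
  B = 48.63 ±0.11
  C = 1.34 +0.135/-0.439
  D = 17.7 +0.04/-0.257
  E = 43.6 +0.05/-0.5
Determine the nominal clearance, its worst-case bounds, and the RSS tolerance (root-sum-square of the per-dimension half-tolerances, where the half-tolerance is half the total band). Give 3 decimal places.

nominal=5.670 wc=[4.691,7.012] rss=0.555

Stack each dimension's contribution:
  +A: nom +17.000 → Σnom=17.000; wc +0.340/-0.340 → slack +0.340/-0.340; half-tol=0.340, Σhalf²=0.115600
  +B: nom +48.630 → Σnom=65.630; wc +0.110/-0.110 → slack +0.450/-0.450; half-tol=0.110, Σhalf²=0.127700
  +C: nom +1.340 → Σnom=66.970; wc +0.135/-0.439 → slack +0.585/-0.889; half-tol=0.287, Σhalf²=0.210069
  -D: nom -17.700 → Σnom=49.270; wc +0.257/-0.040 → slack +0.842/-0.929; half-tol=0.148, Σhalf²=0.232121
  -E: nom -43.600 → Σnom=5.670; wc +0.500/-0.050 → slack +1.342/-0.979; half-tol=0.275, Σhalf²=0.307746
Nominal = 5.670. Worst-case = [5.670 - 0.979, 5.670 + 1.342] = [4.691, 7.012]. RSS = √0.307746 = 0.555.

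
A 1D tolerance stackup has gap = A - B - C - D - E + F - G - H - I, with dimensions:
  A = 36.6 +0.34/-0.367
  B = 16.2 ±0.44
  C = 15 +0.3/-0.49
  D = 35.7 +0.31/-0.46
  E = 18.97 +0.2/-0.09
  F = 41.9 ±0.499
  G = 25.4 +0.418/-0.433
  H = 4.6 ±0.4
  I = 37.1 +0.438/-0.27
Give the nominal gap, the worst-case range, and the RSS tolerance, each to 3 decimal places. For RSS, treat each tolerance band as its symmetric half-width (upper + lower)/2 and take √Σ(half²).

Stack each dimension's contribution:
  +A: nom +36.600 → Σnom=36.600; wc +0.340/-0.367 → slack +0.340/-0.367; half-tol=0.354, Σhalf²=0.124962
  -B: nom -16.200 → Σnom=20.400; wc +0.440/-0.440 → slack +0.780/-0.807; half-tol=0.440, Σhalf²=0.318562
  -C: nom -15.000 → Σnom=5.400; wc +0.490/-0.300 → slack +1.270/-1.107; half-tol=0.395, Σhalf²=0.474587
  -D: nom -35.700 → Σnom=-30.300; wc +0.460/-0.310 → slack +1.730/-1.417; half-tol=0.385, Σhalf²=0.622812
  -E: nom -18.970 → Σnom=-49.270; wc +0.090/-0.200 → slack +1.820/-1.617; half-tol=0.145, Σhalf²=0.643837
  +F: nom +41.900 → Σnom=-7.370; wc +0.499/-0.499 → slack +2.319/-2.116; half-tol=0.499, Σhalf²=0.892838
  -G: nom -25.400 → Σnom=-32.770; wc +0.433/-0.418 → slack +2.752/-2.534; half-tol=0.425, Σhalf²=1.073889
  -H: nom -4.600 → Σnom=-37.370; wc +0.400/-0.400 → slack +3.152/-2.934; half-tol=0.400, Σhalf²=1.233888
  -I: nom -37.100 → Σnom=-74.470; wc +0.270/-0.438 → slack +3.422/-3.372; half-tol=0.354, Σhalf²=1.359204
Nominal = -74.470. Worst-case = [-74.470 - 3.372, -74.470 + 3.422] = [-77.842, -71.048]. RSS = √1.359204 = 1.166.

nominal=-74.470 wc=[-77.842,-71.048] rss=1.166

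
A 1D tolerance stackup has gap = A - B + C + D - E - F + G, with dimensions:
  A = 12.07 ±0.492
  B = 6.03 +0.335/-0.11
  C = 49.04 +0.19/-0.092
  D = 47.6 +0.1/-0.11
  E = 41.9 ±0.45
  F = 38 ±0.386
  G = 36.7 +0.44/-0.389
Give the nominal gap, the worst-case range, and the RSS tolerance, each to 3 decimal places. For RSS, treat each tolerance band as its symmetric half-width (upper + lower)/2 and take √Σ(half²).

nominal=59.480 wc=[57.226,61.648] rss=0.920

Stack each dimension's contribution:
  +A: nom +12.070 → Σnom=12.070; wc +0.492/-0.492 → slack +0.492/-0.492; half-tol=0.492, Σhalf²=0.242064
  -B: nom -6.030 → Σnom=6.040; wc +0.110/-0.335 → slack +0.602/-0.827; half-tol=0.223, Σhalf²=0.291570
  +C: nom +49.040 → Σnom=55.080; wc +0.190/-0.092 → slack +0.792/-0.919; half-tol=0.141, Σhalf²=0.311451
  +D: nom +47.600 → Σnom=102.680; wc +0.100/-0.110 → slack +0.892/-1.029; half-tol=0.105, Σhalf²=0.322476
  -E: nom -41.900 → Σnom=60.780; wc +0.450/-0.450 → slack +1.342/-1.479; half-tol=0.450, Σhalf²=0.524976
  -F: nom -38.000 → Σnom=22.780; wc +0.386/-0.386 → slack +1.728/-1.865; half-tol=0.386, Σhalf²=0.673972
  +G: nom +36.700 → Σnom=59.480; wc +0.440/-0.389 → slack +2.168/-2.254; half-tol=0.414, Σhalf²=0.845782
Nominal = 59.480. Worst-case = [59.480 - 2.254, 59.480 + 2.168] = [57.226, 61.648]. RSS = √0.845782 = 0.920.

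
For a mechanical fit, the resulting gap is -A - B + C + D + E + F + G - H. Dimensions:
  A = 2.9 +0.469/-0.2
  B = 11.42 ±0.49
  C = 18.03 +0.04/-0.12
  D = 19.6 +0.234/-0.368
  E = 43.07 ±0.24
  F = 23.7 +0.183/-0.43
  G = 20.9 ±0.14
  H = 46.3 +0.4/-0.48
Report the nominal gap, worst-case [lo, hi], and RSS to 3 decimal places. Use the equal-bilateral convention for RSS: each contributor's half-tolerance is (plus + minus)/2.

nominal=64.680 wc=[62.023,66.687] rss=0.902

Stack each dimension's contribution:
  -A: nom -2.900 → Σnom=-2.900; wc +0.200/-0.469 → slack +0.200/-0.469; half-tol=0.335, Σhalf²=0.111890
  -B: nom -11.420 → Σnom=-14.320; wc +0.490/-0.490 → slack +0.690/-0.959; half-tol=0.490, Σhalf²=0.351990
  +C: nom +18.030 → Σnom=3.710; wc +0.040/-0.120 → slack +0.730/-1.079; half-tol=0.080, Σhalf²=0.358390
  +D: nom +19.600 → Σnom=23.310; wc +0.234/-0.368 → slack +0.964/-1.447; half-tol=0.301, Σhalf²=0.448991
  +E: nom +43.070 → Σnom=66.380; wc +0.240/-0.240 → slack +1.204/-1.687; half-tol=0.240, Σhalf²=0.506591
  +F: nom +23.700 → Σnom=90.080; wc +0.183/-0.430 → slack +1.387/-2.117; half-tol=0.306, Σhalf²=0.600534
  +G: nom +20.900 → Σnom=110.980; wc +0.140/-0.140 → slack +1.527/-2.257; half-tol=0.140, Σhalf²=0.620134
  -H: nom -46.300 → Σnom=64.680; wc +0.480/-0.400 → slack +2.007/-2.657; half-tol=0.440, Σhalf²=0.813733
Nominal = 64.680. Worst-case = [64.680 - 2.657, 64.680 + 2.007] = [62.023, 66.687]. RSS = √0.813733 = 0.902.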